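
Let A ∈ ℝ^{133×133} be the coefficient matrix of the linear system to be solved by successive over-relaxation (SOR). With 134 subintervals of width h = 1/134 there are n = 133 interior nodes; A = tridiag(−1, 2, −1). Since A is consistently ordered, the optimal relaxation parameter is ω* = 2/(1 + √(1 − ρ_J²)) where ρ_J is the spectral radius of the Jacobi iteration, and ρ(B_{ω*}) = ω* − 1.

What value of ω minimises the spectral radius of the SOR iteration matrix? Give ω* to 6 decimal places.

[ρ_J] n=133: ρ(B_J) = cos(π/(n+1)) = cos(π/134) = 0.999725.
√(1−ρ_J²) = |sin(π/134)| = 0.0234426
Then 2/(1+√(1−ρ_J²)) = 2/(1+0.0234426); ω* = 2/1.0234426 = 1.954189.
Hence ρ(B_{ω*}) = 1.954189 − 1 = 0.954189.

ω* = 1.954189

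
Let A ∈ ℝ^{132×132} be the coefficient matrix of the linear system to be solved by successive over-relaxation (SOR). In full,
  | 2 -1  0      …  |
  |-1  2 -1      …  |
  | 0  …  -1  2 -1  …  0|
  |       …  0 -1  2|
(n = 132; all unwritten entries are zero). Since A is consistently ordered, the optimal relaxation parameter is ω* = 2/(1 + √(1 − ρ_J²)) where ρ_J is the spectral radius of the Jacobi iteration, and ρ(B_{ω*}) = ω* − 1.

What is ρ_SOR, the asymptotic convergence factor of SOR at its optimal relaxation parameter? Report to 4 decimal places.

B_J for the 132×132 system has eigenvalues cos(kπ/133); ρ_J = cos(π/133) = 0.9997.
1 − cos²(π/133) = sin²(π/133) ⇒ √(1−ρ_J²) = sin(π/133) = 0.02362.
So ω* = 2/1.02362 = 1.9539 (Young).
Hence ρ(B_{ω*}) = 1.9539 − 1 = 0.9539.

ρ_SOR = 0.9539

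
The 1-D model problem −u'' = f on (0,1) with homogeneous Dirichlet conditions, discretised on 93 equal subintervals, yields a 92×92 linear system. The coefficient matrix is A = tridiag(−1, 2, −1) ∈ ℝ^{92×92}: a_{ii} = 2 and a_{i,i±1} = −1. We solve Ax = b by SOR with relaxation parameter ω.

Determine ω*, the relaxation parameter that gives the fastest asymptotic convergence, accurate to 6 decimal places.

spectrum of D⁻¹(L+U) = {cos(kπ/93) : 1≤k≤92}; ρ_J = cos(π/93) = 0.999429.
√(1 − cos²(π/93)) = sin(π/93) ≈ 0.0337741.
So ω* = 2/1.0337741 = 1.934659 (Young).
ρ_SOR = ω* − 1 ≈ 0.934659.

ω* = 1.934659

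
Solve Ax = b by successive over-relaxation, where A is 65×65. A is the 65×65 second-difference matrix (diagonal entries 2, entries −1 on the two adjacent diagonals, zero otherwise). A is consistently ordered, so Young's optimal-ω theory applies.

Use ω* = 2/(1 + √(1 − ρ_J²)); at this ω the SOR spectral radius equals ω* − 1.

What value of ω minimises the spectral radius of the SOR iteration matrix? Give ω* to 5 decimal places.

½·tridiag(1,0,1) at n=65: λ_k = cos(kπ/66); max |λ| at k=1 ⇒ ρ_J = cos(π/66) ≈ 0.99887.
1 − cos²(π/66) = sin²(π/66) ⇒ √(1−ρ_J²) = sin(π/66) = 0.047582.
So ω* = 2/1.047582 = 1.90916 (Young).
ρ(B_{ω*}) = ω*−1 = 0.90916

ω* = 1.90916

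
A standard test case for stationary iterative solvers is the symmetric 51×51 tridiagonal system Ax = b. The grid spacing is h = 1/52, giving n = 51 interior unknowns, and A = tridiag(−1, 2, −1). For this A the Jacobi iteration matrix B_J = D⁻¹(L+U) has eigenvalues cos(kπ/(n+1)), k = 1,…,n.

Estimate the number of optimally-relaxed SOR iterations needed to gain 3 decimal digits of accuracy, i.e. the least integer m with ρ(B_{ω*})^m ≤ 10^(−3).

[ρ_J] n=51: ρ(B_J) = cos(π/(n+1)) = cos(π/52) = 0.9981756.
1 − cos²(π/52) = sin²(π/52) ⇒ √(1−ρ_J²) = sin(π/52) = 0.0603785.
ω* = 2 / (1 + 0.0603785) = 2 / 1.0603785 ≈ 1.8861190.
[ρ_SOR] ω* − 1 = 0.8861190.
3·ln10 = 6.90776; −ln(0.8861190) = 0.120904; m = ⌈6.90776/0.120904⌉ = ⌈57.134⌉ = 58.

m = 58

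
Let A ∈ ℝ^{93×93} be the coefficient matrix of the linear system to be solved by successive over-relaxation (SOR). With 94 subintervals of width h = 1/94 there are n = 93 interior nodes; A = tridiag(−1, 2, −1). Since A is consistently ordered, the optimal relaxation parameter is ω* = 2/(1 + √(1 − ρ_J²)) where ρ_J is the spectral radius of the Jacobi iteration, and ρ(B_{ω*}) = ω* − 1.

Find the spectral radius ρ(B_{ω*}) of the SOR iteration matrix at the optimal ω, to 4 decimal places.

With n=93, ρ(Jacobi) = cos(π/94) = 0.9994.
√(1 − cos²(π/94)) = sin(π/94) ≈ 0.03341.
ω* = 2 / (1 + 0.03341) = 2 / 1.03341 ≈ 1.9353.
ρ(B_{ω*}) = ω*−1 = 0.9353

ρ_SOR = 0.9353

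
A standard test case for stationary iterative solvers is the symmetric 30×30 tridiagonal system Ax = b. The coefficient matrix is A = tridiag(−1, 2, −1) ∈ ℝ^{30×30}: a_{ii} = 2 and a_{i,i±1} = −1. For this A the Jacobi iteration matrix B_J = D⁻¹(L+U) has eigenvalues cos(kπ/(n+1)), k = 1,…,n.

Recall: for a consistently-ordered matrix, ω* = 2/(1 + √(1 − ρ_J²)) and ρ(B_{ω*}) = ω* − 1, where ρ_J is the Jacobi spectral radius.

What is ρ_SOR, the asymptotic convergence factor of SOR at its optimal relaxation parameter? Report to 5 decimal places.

ρ_SOR = 0.81625

[ρ_J] n=30: ρ(B_J) = cos(π/(n+1)) = cos(π/31) = 0.99487.
√(1−ρ_J²) = |sin(π/31)| = 0.101168
[ω*] 2 ÷ (1 + 0.101168) = 2 ÷ 1.101168 = 1.81625.
At ω = 1.81625 every |λ(B_ω)| = ω−1, so ρ_SOR = 0.81625.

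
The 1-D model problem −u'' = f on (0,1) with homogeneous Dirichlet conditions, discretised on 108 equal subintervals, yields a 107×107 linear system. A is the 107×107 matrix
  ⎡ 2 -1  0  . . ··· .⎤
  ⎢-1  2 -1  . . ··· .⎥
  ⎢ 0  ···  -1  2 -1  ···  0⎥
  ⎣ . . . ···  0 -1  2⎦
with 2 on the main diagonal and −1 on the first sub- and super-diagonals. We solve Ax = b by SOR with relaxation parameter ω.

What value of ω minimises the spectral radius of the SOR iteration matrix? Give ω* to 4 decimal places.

ρ_J = max_k |cos(kπ/108)| = cos(π/108) = 0.9996
√(1−ρ_J²) simplifies to sin(π/108) = 0.02908.
So ω* = 2/1.02908 = 1.9435 (Young).
[ρ_SOR] ω* − 1 = 0.9435.

ω* = 1.9435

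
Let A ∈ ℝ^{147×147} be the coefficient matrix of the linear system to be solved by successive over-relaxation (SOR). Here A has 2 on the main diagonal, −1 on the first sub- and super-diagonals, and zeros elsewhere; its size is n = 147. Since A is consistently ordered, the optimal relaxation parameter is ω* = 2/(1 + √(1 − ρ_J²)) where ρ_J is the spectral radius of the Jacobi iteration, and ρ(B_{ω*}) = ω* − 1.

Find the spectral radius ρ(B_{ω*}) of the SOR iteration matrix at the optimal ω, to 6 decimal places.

½·tridiag(1,0,1) at n=147: λ_k = cos(kπ/148); max |λ| at k=1 ⇒ ρ_J = cos(π/148) ≈ 0.999775.
1 − cos²(π/148) = sin²(π/148) ⇒ √(1−ρ_J²) = sin(π/148) = 0.0212254.
[ω*] 2 ÷ (1 + 0.0212254) = 2 ÷ 1.0212254 = 1.958432.
[ρ_SOR] ω* − 1 = 0.958432.

ρ_SOR = 0.958432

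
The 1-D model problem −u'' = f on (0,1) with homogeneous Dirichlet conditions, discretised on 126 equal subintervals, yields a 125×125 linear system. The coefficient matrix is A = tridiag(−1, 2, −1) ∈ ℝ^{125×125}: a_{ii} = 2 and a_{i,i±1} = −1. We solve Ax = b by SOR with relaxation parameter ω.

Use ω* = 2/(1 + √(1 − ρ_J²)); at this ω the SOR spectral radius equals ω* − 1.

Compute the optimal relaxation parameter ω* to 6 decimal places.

ω* = 1.951351

spectrum of D⁻¹(L+U) = {cos(kπ/126) : 1≤k≤125}; ρ_J = cos(π/126) = 0.999689.
1 − cos²(π/126) = sin²(π/126) ⇒ √(1−ρ_J²) = sin(π/126) = 0.0249307.
So ω* = 2/1.0249307 = 1.951351 (Young).
ρ_SOR = ω* − 1 = 1.951351 − 1 = 0.951351.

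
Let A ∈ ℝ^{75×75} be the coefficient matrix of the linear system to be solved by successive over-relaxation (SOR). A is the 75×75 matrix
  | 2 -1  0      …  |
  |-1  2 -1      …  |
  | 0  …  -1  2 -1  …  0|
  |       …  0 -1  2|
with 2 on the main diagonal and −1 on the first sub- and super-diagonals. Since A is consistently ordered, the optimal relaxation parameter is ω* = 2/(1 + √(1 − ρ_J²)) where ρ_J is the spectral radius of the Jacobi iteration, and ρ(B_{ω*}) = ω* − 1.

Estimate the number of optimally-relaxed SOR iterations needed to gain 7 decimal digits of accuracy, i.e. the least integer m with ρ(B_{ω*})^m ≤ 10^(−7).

[ρ_J] n=75: ρ(B_J) = cos(π/(n+1)) = cos(π/76) = 0.9991458.
√(1 − cos²(π/76)) = sin(π/76) ≈ 0.0413250.
Young: ω* = 2/(1+√(1−ρ_J²)) = 2/(1+0.0413250) = 2/1.0413250 = 1.9206300.
At ω = 1.9206300 every |λ(B_ω)| = ω−1, so ρ_SOR = 0.9206300.
m ≥ 7·ln10 / (−ln 0.9206300) = 194.905; smallest integer m = 195.

m = 195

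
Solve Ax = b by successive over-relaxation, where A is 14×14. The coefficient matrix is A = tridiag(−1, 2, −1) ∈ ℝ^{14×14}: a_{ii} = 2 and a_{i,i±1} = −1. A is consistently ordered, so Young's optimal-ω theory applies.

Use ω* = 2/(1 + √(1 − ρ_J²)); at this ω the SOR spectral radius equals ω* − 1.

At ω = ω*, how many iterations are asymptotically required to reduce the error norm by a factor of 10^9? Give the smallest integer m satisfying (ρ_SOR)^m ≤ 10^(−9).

ρ_J = max_k |cos(kπ/15)| = cos(π/15) = 0.9781476
√(1−ρ_J²) = |sin(π/15)| = 0.2079117
Then 2/(1+√(1−ρ_J²)) = 2/(1+0.2079117); ω* = 2/1.2079117 = 1.6557502.
ρ_SOR = ω* − 1 = 1.6557502 − 1 = 0.6557502.
9·ln10 = 20.7233; −ln(0.6557502) = 0.421975; m = ⌈20.7233/0.421975⌉ = ⌈49.110⌉ = 50.

m = 50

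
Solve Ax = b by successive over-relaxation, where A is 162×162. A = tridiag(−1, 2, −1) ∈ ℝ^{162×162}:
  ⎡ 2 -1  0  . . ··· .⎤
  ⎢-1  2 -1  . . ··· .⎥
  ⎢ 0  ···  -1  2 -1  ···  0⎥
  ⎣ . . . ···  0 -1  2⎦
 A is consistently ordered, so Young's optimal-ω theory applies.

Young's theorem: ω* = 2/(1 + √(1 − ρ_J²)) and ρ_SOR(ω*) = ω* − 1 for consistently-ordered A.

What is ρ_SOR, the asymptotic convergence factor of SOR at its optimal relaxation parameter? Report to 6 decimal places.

ρ_SOR = 0.962184

With n=162, ρ(Jacobi) = cos(π/163) = 0.999814.
√(1−ρ_J²) simplifies to sin(π/163) = 0.0192724.
ω* = 2/(1 + 0.0192724) = 2/1.0192724 = 1.962184.
ρ(B_{ω*}) = ω*−1 = 0.962184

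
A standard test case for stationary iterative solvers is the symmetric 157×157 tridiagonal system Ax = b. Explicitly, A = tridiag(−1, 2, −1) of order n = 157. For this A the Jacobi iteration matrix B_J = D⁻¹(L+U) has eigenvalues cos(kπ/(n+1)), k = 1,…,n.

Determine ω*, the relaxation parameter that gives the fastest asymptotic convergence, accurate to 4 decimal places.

ω* = 1.9610

[ρ_J] n=157: ρ(B_J) = cos(π/(n+1)) = cos(π/158) = 0.9998.
root = sin(π/158) = 0.01988  (since 1−cos² = sin²).
ω* = 2/(1+0.01988) = 1.9610
[ρ_SOR] ω* − 1 = 0.9610.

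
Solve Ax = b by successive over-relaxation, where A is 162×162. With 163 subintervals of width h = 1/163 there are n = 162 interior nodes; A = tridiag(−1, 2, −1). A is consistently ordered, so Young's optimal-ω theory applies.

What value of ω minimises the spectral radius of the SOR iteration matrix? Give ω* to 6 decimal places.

ω* = 1.962184

n=162: λ(B_J) = 1 − λ(A)/2 = cos(kπ/163); k=1 gives ρ_J = 0.999814.
1 − cos²(π/163) = sin²(π/163) ⇒ √(1−ρ_J²) = sin(π/163) = 0.0192724.
ω* = 2 / (1 + 0.0192724) = 2 / 1.0192724 ≈ 1.962184.
and ρ(B_{ω*}) = 1.962184 − 1 = 0.962184.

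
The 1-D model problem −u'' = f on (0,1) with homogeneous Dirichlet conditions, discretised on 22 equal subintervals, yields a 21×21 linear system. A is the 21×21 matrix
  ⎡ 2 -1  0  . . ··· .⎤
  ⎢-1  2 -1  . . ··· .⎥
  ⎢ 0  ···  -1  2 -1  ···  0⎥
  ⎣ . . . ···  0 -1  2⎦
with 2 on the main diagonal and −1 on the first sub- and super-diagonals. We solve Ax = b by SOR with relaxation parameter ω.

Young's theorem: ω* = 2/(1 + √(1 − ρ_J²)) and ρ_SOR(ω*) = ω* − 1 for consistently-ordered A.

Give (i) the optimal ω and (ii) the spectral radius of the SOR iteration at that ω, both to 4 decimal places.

ω* = 1.7508, ρ_SOR = 0.7508

½·tridiag(1,0,1) at n=21: λ_k = cos(kπ/22); max |λ| at k=1 ⇒ ρ_J = cos(π/22) ≈ 0.9898.
√(1−ρ_J²) simplifies to sin(π/22) = 0.14231.
[ω*] 2 ÷ (1 + 0.14231) = 2 ÷ 1.14231 = 1.7508.
[ρ_SOR] ω* − 1 = 0.7508.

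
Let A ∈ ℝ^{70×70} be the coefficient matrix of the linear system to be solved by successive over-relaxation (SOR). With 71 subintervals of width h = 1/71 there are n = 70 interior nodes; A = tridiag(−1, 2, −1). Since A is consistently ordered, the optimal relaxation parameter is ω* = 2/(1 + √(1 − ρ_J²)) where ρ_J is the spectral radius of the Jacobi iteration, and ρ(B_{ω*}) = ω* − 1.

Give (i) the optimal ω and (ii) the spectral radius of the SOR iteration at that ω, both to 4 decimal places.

ω* = 1.9153, ρ_SOR = 0.9153

n=70: λ(B_J) = 1 − λ(A)/2 = cos(kπ/71); k=1 gives ρ_J = 0.9990.
1 − cos²(π/71) = sin²(π/71) ⇒ √(1−ρ_J²) = sin(π/71) = 0.04423.
ω* = 2 / (1 + 0.04423) = 2 / 1.04423 ≈ 1.9153.
[ρ_SOR] ω* − 1 = 0.9153.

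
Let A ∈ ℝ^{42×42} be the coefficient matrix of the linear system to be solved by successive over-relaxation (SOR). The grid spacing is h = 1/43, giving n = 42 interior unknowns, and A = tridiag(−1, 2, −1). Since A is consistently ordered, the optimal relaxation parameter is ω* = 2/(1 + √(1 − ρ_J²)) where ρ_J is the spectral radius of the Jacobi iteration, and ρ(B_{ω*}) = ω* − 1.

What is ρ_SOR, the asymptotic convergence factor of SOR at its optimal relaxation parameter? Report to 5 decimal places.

ρ_SOR = 0.86394

B_J for the 42×42 system has eigenvalues cos(kπ/43); ρ_J = cos(π/43) = 0.99733.
√(1−ρ_J²) simplifies to sin(π/43) = 0.072995.
ω* = 2/(1 + 0.072995) = 2/1.072995 = 1.86394.
and ρ(B_{ω*}) = 1.86394 − 1 = 0.86394.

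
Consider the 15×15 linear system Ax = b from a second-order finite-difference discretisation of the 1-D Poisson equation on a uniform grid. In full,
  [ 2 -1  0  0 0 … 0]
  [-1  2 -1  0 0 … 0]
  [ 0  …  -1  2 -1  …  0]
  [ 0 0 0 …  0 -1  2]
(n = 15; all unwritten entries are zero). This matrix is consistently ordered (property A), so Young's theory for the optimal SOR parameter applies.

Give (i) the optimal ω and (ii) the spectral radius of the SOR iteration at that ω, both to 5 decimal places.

ω* = 1.67351, ρ_SOR = 0.67351

spectrum of D⁻¹(L+U) = {cos(kπ/16) : 1≤k≤15}; ρ_J = cos(π/16) = 0.98079.
√(1 − cos²(π/16)) = sin(π/16) ≈ 0.195090.
Young: ω* = 2/(1+√(1−ρ_J²)) = 2/(1+0.195090) = 2/1.195090 = 1.67351.
ρ_SOR = ω* − 1 ≈ 0.67351.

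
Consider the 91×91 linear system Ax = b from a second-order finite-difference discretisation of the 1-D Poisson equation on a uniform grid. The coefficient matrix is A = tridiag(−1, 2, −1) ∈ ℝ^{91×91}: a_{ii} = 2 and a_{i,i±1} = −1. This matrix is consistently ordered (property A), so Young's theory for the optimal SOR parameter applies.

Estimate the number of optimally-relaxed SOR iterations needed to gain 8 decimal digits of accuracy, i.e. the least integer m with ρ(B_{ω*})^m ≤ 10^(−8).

m = 270

½·tridiag(1,0,1) at n=91: λ_k = cos(kπ/92); max |λ| at k=1 ⇒ ρ_J = cos(π/92) ≈ 0.9994170.
root = sin(π/92) = 0.0341411  (since 1−cos² = sin²).
Young: ω* = 2/(1+√(1−ρ_J²)) = 2/(1+0.0341411) = 2/1.0341411 = 1.9339721.
ρ_SOR = ω* − 1 = 1.9339721 − 1 = 0.9339721.
Need (0.9339721)^m ≤ 10^(−8): m ≥ 8·ln10/|ln 0.9339721| = 18.4207/0.0683087 = 269.668 ⇒ m = 270.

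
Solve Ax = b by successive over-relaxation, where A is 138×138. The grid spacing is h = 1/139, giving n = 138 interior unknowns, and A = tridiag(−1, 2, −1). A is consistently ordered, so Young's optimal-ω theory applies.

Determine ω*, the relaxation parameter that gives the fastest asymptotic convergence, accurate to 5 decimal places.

ρ_J = max_k |cos(kπ/139)| = cos(π/139) = 0.99974
1 − cos²(π/139) = sin²(π/139) ⇒ √(1−ρ_J²) = sin(π/139) = 0.022599.
So ω* = 2/1.022599 = 1.95580 (Young).
and ρ(B_{ω*}) = 1.95580 − 1 = 0.95580.

ω* = 1.95580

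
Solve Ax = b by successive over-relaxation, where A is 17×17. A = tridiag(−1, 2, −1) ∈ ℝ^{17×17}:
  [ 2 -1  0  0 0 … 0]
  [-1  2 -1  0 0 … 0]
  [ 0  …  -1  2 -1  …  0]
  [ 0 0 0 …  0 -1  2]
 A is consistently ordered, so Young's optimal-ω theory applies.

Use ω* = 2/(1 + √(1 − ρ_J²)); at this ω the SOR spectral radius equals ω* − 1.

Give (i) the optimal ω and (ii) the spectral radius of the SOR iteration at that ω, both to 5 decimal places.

ω* = 1.70409, ρ_SOR = 0.70409

[ρ_J] n=17: ρ(B_J) = cos(π/(n+1)) = cos(π/18) = 0.98481.
√(1 − cos²(π/18)) = sin(π/18) ≈ 0.173648.
Then 2/(1+√(1−ρ_J²)) = 2/(1+0.173648); ω* = 2/1.173648 = 1.70409.
ρ_SOR = ω* − 1 = 1.70409 − 1 = 0.70409.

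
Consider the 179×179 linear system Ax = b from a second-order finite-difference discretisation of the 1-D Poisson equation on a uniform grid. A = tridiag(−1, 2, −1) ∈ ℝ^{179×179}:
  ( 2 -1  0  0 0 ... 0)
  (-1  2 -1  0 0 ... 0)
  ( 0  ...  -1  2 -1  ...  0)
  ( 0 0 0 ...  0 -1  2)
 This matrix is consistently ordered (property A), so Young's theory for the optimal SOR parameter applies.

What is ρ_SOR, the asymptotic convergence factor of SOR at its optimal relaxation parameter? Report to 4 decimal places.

With n=179, ρ(Jacobi) = cos(π/180) = 0.9998.
√(1 − cos²(π/180)) = sin(π/180) ≈ 0.01745.
So ω* = 2/1.01745 = 1.9657 (Young).
ρ(B_{ω*}) = ω*−1 = 0.9657

ρ_SOR = 0.9657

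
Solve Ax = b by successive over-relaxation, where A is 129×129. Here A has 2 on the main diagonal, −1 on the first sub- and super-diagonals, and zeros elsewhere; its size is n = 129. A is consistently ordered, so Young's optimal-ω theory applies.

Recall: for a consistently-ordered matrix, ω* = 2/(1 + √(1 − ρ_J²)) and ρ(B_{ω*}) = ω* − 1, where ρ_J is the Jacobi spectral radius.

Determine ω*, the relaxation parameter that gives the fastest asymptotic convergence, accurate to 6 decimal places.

With n=129, ρ(Jacobi) = cos(π/130) = 0.999708.
√(1−ρ_J²) simplifies to sin(π/130) = 0.0241637.
[ω*] 2 ÷ (1 + 0.0241637) = 2 ÷ 1.0241637 = 1.952813.
[ρ_SOR] ω* − 1 = 0.952813.

ω* = 1.952813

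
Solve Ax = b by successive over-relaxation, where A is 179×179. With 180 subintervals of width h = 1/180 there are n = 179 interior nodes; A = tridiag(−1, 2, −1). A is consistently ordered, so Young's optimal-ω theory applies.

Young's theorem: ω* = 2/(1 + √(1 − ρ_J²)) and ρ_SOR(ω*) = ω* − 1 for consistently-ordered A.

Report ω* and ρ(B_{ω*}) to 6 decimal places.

ω* = 1.965694, ρ_SOR = 0.965694

ρ_J = max_k |cos(kπ/180)| = cos(π/180) = 0.999848
1 − cos²(π/180) = sin²(π/180) ⇒ √(1−ρ_J²) = sin(π/180) = 0.0174524.
ω* = 2/(1+0.0174524) = 1.965694
ρ_SOR = ω* − 1 ≈ 0.965694.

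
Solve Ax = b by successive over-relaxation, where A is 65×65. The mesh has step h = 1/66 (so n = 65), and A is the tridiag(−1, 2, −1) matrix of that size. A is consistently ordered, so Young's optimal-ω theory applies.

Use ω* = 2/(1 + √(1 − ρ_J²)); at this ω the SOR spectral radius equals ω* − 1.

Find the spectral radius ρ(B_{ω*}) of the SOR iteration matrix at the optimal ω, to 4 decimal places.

ρ_SOR = 0.9092

spectrum of D⁻¹(L+U) = {cos(kπ/66) : 1≤k≤65}; ρ_J = cos(π/66) = 0.9989.
root = sin(π/66) = 0.04758  (since 1−cos² = sin²).
ω* = 2/(1 + 0.04758) = 2/1.04758 = 1.9092.
Hence ρ(B_{ω*}) = 1.9092 − 1 = 0.9092.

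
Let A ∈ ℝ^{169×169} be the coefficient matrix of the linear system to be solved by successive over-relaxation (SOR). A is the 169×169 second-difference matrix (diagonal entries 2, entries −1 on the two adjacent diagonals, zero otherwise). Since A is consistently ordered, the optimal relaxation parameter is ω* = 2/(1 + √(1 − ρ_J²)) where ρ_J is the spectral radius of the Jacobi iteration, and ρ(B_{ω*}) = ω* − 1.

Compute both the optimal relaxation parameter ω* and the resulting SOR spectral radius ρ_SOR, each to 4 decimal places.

ω* = 1.9637, ρ_SOR = 0.9637

B_J for the 169×169 system has eigenvalues cos(kπ/170); ρ_J = cos(π/170) = 0.9998.
√(1 − cos²(π/170)) = sin(π/170) ≈ 0.01848.
Young: ω* = 2/(1+√(1−ρ_J²)) = 2/(1+0.01848) = 2/1.01848 = 1.9637.
Hence ρ(B_{ω*}) = 1.9637 − 1 = 0.9637.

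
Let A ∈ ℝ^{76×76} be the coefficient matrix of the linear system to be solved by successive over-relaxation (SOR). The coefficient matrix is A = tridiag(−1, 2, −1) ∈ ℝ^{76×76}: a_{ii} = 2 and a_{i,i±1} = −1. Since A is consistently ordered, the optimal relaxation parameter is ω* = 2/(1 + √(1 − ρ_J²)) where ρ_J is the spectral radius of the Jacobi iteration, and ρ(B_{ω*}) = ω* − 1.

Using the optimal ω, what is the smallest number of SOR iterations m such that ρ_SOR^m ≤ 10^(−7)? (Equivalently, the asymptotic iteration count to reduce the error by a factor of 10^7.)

n=76: λ(B_J) = 1 − λ(A)/2 = cos(kπ/77); k=1 gives ρ_J = 0.9991678.
√(1−ρ_J²) = |sin(π/77)| = 0.0407886
Then 2/(1+√(1−ρ_J²)) = 2/(1+0.0407886); ω* = 2/1.0407886 = 1.9216198.
[ρ_SOR] ω* − 1 = 0.9216198.
ρ_SOR^m ≤ 10^(−7) ⇔ m ≥ 7·ln10/(−ln 0.9216198) = 16.1181/0.0816225 = 197.471; m = ⌈197.471⌉ = 198.

m = 198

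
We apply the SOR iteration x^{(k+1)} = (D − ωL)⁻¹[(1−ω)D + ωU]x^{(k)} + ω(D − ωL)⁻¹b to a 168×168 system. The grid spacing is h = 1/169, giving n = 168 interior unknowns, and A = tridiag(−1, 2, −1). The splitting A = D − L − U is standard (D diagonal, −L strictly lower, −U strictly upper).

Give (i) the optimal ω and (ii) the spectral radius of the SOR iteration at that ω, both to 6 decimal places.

With n=168, ρ(Jacobi) = cos(π/169) = 0.999827.
1 − cos²(π/169) = sin²(π/169) ⇒ √(1−ρ_J²) = sin(π/169) = 0.0185882.
Then 2/(1+√(1−ρ_J²)) = 2/(1+0.0185882); ω* = 2/1.0185882 = 1.963502.
ρ_SOR = ω* − 1 ≈ 0.963502.

ω* = 1.963502, ρ_SOR = 0.963502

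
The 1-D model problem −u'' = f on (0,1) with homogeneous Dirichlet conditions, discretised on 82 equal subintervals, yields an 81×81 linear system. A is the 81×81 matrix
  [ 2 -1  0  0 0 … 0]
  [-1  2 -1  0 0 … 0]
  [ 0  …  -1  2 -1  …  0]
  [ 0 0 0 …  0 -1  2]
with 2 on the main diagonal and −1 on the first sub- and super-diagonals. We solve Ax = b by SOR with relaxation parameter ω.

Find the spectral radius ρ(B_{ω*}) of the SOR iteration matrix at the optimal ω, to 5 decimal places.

ρ_SOR = 0.92622

ρ_J = max_k |cos(kπ/82)| = cos(π/82) = 0.99927
√(1−ρ_J²) simplifies to sin(π/82) = 0.038303.
So ω* = 2/1.038303 = 1.92622 (Young).
and ρ(B_{ω*}) = 1.92622 − 1 = 0.92622.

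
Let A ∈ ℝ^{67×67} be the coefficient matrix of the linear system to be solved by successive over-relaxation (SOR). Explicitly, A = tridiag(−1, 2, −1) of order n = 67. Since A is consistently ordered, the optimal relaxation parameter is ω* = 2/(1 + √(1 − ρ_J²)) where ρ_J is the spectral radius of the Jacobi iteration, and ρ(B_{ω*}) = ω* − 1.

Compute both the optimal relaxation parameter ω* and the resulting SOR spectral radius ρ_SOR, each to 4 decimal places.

ρ_J = max_k |cos(kπ/68)| = cos(π/68) = 0.9989
√(1 − cos²(π/68)) = sin(π/68) ≈ 0.04618.
[ω*] 2 ÷ (1 + 0.04618) = 2 ÷ 1.04618 = 1.9117.
At ω = 1.9117 every |λ(B_ω)| = ω−1, so ρ_SOR = 0.9117.

ω* = 1.9117, ρ_SOR = 0.9117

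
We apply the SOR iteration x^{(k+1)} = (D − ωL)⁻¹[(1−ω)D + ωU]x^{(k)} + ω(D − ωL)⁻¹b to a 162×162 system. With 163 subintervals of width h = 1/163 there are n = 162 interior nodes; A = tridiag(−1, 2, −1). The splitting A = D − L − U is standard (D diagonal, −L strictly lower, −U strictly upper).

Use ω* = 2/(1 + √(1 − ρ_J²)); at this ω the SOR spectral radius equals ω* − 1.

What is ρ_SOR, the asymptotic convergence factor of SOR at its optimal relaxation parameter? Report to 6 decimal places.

B_J for the 162×162 system has eigenvalues cos(kπ/163); ρ_J = cos(π/163) = 0.999814.
√(1−ρ_J²) = |sin(π/163)| = 0.0192724
ω* = 2/(1+0.0192724) = 1.962184
[ρ_SOR] ω* − 1 = 0.962184.

ρ_SOR = 0.962184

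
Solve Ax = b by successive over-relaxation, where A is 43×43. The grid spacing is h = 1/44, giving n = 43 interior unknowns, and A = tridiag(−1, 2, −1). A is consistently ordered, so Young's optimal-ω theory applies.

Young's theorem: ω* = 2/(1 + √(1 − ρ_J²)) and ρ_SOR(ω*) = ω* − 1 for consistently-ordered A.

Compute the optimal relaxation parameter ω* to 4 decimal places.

½·tridiag(1,0,1) at n=43: λ_k = cos(kπ/44); max |λ| at k=1 ⇒ ρ_J = cos(π/44) ≈ 0.9975.
1 − cos²(π/44) = sin²(π/44) ⇒ √(1−ρ_J²) = sin(π/44) = 0.07134.
Young: ω* = 2/(1+√(1−ρ_J²)) = 2/(1+0.07134) = 2/1.07134 = 1.8668.
At ω = 1.8668 every |λ(B_ω)| = ω−1, so ρ_SOR = 0.8668.

ω* = 1.8668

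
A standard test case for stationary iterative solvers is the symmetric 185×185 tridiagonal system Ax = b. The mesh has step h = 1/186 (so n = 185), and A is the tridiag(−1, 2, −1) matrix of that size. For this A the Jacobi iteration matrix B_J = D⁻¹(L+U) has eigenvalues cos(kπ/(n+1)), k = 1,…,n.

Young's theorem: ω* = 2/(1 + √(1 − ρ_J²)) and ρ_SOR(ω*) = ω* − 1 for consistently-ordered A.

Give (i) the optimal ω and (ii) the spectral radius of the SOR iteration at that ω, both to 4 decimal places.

ω* = 1.9668, ρ_SOR = 0.9668

spectrum of D⁻¹(L+U) = {cos(kπ/186) : 1≤k≤185}; ρ_J = cos(π/186) = 0.9999.
√(1−ρ_J²) simplifies to sin(π/186) = 0.01689.
ω* = 2/(1+0.01689) = 1.9668
and ρ(B_{ω*}) = 1.9668 − 1 = 0.9668.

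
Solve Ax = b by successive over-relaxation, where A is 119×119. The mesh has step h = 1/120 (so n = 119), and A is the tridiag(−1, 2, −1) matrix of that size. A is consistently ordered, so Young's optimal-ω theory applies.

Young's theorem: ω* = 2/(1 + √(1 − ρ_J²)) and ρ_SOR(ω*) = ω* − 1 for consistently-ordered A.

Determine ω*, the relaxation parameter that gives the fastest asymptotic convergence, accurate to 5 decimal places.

ω* = 1.94898

B_J for the 119×119 system has eigenvalues cos(kπ/120); ρ_J = cos(π/120) = 0.99966.
√(1 − cos²(π/120)) = sin(π/120) ≈ 0.026177.
So ω* = 2/1.026177 = 1.94898 (Young).
ρ_SOR = ω* − 1 = 1.94898 − 1 = 0.94898.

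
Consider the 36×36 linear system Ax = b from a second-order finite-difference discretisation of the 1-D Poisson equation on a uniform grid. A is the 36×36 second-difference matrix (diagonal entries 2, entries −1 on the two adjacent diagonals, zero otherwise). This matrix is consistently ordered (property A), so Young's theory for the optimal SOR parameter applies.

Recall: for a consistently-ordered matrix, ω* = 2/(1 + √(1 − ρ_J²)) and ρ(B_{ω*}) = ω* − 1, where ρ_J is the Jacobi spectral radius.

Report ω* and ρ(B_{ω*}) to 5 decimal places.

B_J for the 36×36 system has eigenvalues cos(kπ/37); ρ_J = cos(π/37) = 0.99640.
√(1−ρ_J²) simplifies to sin(π/37) = 0.084806.
[ω*] 2 ÷ (1 + 0.084806) = 2 ÷ 1.084806 = 1.84365.
ρ_SOR = ω* − 1 = 1.84365 − 1 = 0.84365.

ω* = 1.84365, ρ_SOR = 0.84365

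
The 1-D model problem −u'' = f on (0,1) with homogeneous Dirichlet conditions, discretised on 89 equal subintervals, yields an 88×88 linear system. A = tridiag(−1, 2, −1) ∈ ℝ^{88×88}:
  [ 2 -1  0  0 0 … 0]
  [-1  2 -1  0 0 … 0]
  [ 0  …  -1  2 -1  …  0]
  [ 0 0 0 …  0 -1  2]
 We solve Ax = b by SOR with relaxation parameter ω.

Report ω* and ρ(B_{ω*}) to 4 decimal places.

[ρ_J] n=88: ρ(B_J) = cos(π/(n+1)) = cos(π/89) = 0.9994.
root = sin(π/89) = 0.03529  (since 1−cos² = sin²).
ω* = 2/(1+0.03529) = 1.9318
ρ_SOR = ω* − 1 = 1.9318 − 1 = 0.9318.

ω* = 1.9318, ρ_SOR = 0.9318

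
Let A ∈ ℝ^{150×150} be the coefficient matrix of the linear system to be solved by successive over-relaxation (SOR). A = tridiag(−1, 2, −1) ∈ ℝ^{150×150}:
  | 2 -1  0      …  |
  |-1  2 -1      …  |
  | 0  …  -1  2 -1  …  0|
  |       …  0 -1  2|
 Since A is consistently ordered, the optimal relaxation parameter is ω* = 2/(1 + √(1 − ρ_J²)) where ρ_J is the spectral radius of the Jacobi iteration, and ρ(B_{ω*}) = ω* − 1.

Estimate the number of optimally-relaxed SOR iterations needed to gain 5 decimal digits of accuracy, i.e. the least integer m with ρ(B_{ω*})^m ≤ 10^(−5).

m = 277

½·tridiag(1,0,1) at n=150: λ_k = cos(kπ/151); max |λ| at k=1 ⇒ ρ_J = cos(π/151) ≈ 0.9997836.
√(1−ρ_J²) = |sin(π/151)| = 0.0208037
Young: ω* = 2/(1+√(1−ρ_J²)) = 2/(1+0.0208037) = 2/1.0208037 = 1.9592405.
and ρ(B_{ω*}) = 1.9592405 − 1 = 0.9592405.
5·ln10 = 11.5129; −ln(0.9592405) = 0.0416135; m = ⌈11.5129/0.0416135⌉ = ⌈276.663⌉ = 277.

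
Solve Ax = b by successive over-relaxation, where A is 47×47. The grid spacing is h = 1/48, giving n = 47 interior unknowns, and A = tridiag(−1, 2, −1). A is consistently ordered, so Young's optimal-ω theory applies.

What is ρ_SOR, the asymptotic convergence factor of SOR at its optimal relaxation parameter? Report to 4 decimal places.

ρ_SOR = 0.8772

With n=47, ρ(Jacobi) = cos(π/48) = 0.9979.
root = sin(π/48) = 0.06540  (since 1−cos² = sin²).
ω* = 2 / (1 + 0.06540) = 2 / 1.06540 ≈ 1.8772.
Hence ρ(B_{ω*}) = 1.8772 − 1 = 0.8772.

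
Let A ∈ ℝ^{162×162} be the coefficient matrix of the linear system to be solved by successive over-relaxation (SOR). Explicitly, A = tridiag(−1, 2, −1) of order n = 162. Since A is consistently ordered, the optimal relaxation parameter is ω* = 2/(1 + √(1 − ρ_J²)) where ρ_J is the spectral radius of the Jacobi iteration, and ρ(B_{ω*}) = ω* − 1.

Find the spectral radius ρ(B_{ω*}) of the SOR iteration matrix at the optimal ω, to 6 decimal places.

½·tridiag(1,0,1) at n=162: λ_k = cos(kπ/163); max |λ| at k=1 ⇒ ρ_J = cos(π/163) ≈ 0.999814.
√(1 − cos²(π/163)) = sin(π/163) ≈ 0.0192724.
ω* = 2/(1+0.0192724) = 1.962184
At ω = 1.962184 every |λ(B_ω)| = ω−1, so ρ_SOR = 0.962184.

ρ_SOR = 0.962184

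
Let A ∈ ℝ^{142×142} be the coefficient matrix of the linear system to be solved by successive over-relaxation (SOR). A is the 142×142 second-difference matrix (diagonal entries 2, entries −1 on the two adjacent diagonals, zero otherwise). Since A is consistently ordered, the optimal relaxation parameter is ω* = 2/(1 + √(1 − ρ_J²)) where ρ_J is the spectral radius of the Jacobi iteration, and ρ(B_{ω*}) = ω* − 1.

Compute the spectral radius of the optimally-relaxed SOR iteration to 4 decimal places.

With n=142, ρ(Jacobi) = cos(π/143) = 0.9998.
√(1−ρ_J²) simplifies to sin(π/143) = 0.02197.
ω* = 2 / (1 + 0.02197) = 2 / 1.02197 ≈ 1.9570.
and ρ(B_{ω*}) = 1.9570 − 1 = 0.9570.

ρ_SOR = 0.9570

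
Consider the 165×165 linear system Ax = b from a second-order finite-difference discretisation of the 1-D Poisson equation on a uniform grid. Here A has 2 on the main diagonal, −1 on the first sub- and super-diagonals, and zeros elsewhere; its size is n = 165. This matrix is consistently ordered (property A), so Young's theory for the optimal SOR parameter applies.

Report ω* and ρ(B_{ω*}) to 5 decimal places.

With n=165, ρ(Jacobi) = cos(π/166) = 0.99982.
√(1−ρ_J²) simplifies to sin(π/166) = 0.018924.
ω* = 2 / (1 + 0.018924) = 2 / 1.018924 ≈ 1.96285.
ρ(B_{ω*}) = ω*−1 = 0.96285

ω* = 1.96285, ρ_SOR = 0.96285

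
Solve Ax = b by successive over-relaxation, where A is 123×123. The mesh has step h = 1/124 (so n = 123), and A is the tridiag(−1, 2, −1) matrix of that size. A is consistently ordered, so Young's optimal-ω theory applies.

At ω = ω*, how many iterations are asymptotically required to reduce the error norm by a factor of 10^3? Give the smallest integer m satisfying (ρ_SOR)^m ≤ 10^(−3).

n=123: λ(B_J) = 1 − λ(A)/2 = cos(kπ/124); k=1 gives ρ_J = 0.9996791.
√(1−ρ_J²) = |sin(π/124)| = 0.0253327
Then 2/(1+√(1−ρ_J²)) = 2/(1+0.0253327); ω* = 2/1.0253327 = 1.9505864.
At ω = 1.9505864 every |λ(B_ω)| = ω−1, so ρ_SOR = 0.9505864.
m ≥ 3·ln10 / (−ln 0.9505864) = 136.312; smallest integer m = 137.

m = 137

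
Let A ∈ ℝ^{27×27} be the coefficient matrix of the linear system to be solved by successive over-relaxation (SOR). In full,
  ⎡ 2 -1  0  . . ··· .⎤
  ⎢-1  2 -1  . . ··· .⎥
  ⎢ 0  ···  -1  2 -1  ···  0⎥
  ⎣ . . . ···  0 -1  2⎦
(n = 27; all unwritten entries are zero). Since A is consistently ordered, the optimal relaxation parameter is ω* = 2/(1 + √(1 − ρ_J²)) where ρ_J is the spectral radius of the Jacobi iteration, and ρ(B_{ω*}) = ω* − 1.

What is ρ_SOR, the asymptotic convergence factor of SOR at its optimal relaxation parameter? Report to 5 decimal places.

ρ_SOR = 0.79862

½·tridiag(1,0,1) at n=27: λ_k = cos(kπ/28); max |λ| at k=1 ⇒ ρ_J = cos(π/28) ≈ 0.99371.
root = sin(π/28) = 0.111964  (since 1−cos² = sin²).
[ω*] 2 ÷ (1 + 0.111964) = 2 ÷ 1.111964 = 1.79862.
At ω = 1.79862 every |λ(B_ω)| = ω−1, so ρ_SOR = 0.79862.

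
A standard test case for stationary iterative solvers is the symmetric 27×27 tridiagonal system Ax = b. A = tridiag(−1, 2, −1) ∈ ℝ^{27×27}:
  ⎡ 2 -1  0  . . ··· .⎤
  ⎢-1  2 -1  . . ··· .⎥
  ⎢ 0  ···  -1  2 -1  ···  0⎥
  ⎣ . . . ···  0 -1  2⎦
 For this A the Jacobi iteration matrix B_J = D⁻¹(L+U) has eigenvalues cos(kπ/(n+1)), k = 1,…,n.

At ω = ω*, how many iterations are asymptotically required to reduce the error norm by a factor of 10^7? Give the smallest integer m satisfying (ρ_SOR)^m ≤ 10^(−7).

m = 72

n=27: λ(B_J) = 1 − λ(A)/2 = cos(kπ/28); k=1 gives ρ_J = 0.9937122.
root = sin(π/28) = 0.1119645  (since 1−cos² = sin²).
So ω* = 2/1.1119645 = 1.7986186 (Young).
ρ(B_{ω*}) = ω*−1 = 0.7986186
m ≥ 7·ln10 / (−ln 0.7986186) = 71.677; smallest integer m = 72.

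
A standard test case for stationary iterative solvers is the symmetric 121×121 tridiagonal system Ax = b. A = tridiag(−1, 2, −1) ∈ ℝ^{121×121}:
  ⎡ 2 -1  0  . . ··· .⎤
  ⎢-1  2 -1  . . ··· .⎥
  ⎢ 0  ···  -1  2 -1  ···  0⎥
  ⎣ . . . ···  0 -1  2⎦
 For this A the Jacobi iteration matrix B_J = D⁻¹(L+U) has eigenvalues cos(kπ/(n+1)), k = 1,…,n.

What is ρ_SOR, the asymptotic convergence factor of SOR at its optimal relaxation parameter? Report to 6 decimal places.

B_J for the 121×121 system has eigenvalues cos(kπ/122); ρ_J = cos(π/122) = 0.999668.
root = sin(π/122) = 0.0257479  (since 1−cos² = sin²).
So ω* = 2/1.0257479 = 1.949797 (Young).
ρ(B_{ω*}) = ω*−1 = 0.949797

ρ_SOR = 0.949797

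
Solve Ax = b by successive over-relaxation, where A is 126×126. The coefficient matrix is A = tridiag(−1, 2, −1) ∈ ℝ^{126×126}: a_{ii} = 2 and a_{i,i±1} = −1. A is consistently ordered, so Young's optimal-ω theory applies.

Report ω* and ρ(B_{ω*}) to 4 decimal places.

With n=126, ρ(Jacobi) = cos(π/127) = 0.9997.
√(1−ρ_J²) = |sin(π/127)| = 0.02473
ω* = 2 / (1 + 0.02473) = 2 / 1.02473 ≈ 1.9517.
and ρ(B_{ω*}) = 1.9517 − 1 = 0.9517.

ω* = 1.9517, ρ_SOR = 0.9517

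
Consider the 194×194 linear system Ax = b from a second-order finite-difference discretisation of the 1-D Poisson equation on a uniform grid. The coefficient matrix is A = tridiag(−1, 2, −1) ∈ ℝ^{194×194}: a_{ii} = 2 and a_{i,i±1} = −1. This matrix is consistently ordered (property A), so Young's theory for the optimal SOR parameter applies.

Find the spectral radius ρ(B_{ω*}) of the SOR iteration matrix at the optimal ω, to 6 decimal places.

ρ_SOR = 0.968291

[ρ_J] n=194: ρ(B_J) = cos(π/(n+1)) = cos(π/195) = 0.999870.
√(1 − cos²(π/195)) = sin(π/195) ≈ 0.0161100.
ω* = 2/(1 + 0.0161100) = 2/1.0161100 = 1.968291.
ρ_SOR = ω* − 1 ≈ 0.968291.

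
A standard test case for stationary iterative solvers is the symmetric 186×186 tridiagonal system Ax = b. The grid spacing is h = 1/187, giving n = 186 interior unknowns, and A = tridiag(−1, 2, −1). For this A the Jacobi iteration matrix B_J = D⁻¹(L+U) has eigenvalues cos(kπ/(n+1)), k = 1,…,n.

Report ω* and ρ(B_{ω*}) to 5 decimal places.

½·tridiag(1,0,1) at n=186: λ_k = cos(kπ/187); max |λ| at k=1 ⇒ ρ_J = cos(π/187) ≈ 0.99986.
1 − cos²(π/187) = sin²(π/187) ⇒ √(1−ρ_J²) = sin(π/187) = 0.016799.
Young: ω* = 2/(1+√(1−ρ_J²)) = 2/(1+0.016799) = 2/1.016799 = 1.96696.
ρ_SOR = ω* − 1 = 1.96696 − 1 = 0.96696.

ω* = 1.96696, ρ_SOR = 0.96696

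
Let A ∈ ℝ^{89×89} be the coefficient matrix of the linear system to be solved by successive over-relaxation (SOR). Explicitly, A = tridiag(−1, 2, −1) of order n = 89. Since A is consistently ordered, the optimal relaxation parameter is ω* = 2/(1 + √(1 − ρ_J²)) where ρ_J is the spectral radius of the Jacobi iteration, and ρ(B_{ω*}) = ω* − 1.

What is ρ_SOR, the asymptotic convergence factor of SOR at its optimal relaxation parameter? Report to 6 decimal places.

[ρ_J] n=89: ρ(B_J) = cos(π/(n+1)) = cos(π/90) = 0.999391.
√(1 − cos²(π/90)) = sin(π/90) ≈ 0.0348995.
ω* = 2/(1+0.0348995) = 1.932555
ρ_SOR = ω* − 1 = 1.932555 − 1 = 0.932555.

ρ_SOR = 0.932555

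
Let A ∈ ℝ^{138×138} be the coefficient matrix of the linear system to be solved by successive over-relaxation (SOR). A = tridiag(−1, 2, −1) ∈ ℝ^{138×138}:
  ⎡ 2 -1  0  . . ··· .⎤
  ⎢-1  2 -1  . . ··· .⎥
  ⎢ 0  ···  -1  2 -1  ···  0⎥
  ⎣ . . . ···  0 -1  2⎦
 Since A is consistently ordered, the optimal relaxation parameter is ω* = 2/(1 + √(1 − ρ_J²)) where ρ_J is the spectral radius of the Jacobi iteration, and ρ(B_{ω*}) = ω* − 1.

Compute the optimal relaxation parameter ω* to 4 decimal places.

ω* = 1.9558

spectrum of D⁻¹(L+U) = {cos(kπ/139) : 1≤k≤138}; ρ_J = cos(π/139) = 0.9997.
√(1−ρ_J²) = |sin(π/139)| = 0.02260
ω* = 2 / (1 + 0.02260) = 2 / 1.02260 ≈ 1.9558.
ρ(B_{ω*}) = ω*−1 = 0.9558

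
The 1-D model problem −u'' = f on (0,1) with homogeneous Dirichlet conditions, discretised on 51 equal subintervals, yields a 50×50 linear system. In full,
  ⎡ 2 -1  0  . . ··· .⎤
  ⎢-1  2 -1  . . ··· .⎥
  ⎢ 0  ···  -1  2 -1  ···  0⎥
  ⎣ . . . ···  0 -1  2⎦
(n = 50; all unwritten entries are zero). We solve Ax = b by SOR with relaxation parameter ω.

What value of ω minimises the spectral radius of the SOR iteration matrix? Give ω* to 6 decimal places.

ω* = 1.884018

B_J for the 50×50 system has eigenvalues cos(kπ/51); ρ_J = cos(π/51) = 0.998103.
root = sin(π/51) = 0.0615609  (since 1−cos² = sin²).
ω* = 2/(1 + 0.0615609) = 2/1.0615609 = 1.884018.
[ρ_SOR] ω* − 1 = 0.884018.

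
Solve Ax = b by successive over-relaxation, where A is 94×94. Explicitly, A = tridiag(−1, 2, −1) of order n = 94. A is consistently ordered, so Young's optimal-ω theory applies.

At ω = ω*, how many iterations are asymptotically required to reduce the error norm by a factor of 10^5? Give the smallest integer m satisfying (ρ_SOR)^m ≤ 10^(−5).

m = 175

n=94: λ(B_J) = 1 − λ(A)/2 = cos(kπ/95); k=1 gives ρ_J = 0.9994533.
1 − cos²(π/95) = sin²(π/95) ⇒ √(1−ρ_J²) = sin(π/95) = 0.0330634.
Young: ω* = 2/(1+√(1−ρ_J²)) = 2/(1+0.0330634) = 2/1.0330634 = 1.9359896.
and ρ(B_{ω*}) = 1.9359896 − 1 = 0.9359896.
ρ_SOR^m ≤ 10^(−5) ⇔ m ≥ 5·ln10/(−ln 0.9359896) = 11.5129/0.0661509 = 174.040; m = ⌈174.040⌉ = 175.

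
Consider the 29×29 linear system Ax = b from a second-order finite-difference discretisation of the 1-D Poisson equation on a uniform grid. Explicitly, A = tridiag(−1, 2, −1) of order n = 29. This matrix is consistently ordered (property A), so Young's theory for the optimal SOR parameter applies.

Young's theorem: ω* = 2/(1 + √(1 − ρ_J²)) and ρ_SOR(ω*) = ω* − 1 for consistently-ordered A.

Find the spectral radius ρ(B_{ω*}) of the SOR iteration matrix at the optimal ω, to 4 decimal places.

ρ_SOR = 0.8107

With n=29, ρ(Jacobi) = cos(π/30) = 0.9945.
√(1−ρ_J²) simplifies to sin(π/30) = 0.10453.
Then 2/(1+√(1−ρ_J²)) = 2/(1+0.10453); ω* = 2/1.10453 = 1.8107.
ρ_SOR = ω* − 1 = 1.8107 − 1 = 0.8107.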